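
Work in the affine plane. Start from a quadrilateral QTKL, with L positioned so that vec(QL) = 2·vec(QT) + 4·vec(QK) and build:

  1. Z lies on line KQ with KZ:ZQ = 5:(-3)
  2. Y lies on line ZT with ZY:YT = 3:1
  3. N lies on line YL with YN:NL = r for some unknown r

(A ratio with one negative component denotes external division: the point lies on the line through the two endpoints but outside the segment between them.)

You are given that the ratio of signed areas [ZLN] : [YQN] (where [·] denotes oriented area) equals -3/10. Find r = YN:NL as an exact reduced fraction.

Choose coordinates Q = (0, 0), T = (1, 0), K = (0, 1), L = (2, 4).
1. Z lies on line KQ with KZ:ZQ = 5:(-3) ⇒ Z = (0, -3/2)
2. Y lies on line ZT with ZY:YT = 3:1 ⇒ Y = (3/4, -3/8)
3. With YN:NL = r, write λ = r/(r+1) so N = Y + λ·(L−Y); N is affine-linear in λ
Every point depending on N is an affine combination of N and λ-independent points, so each such coordinate is linear in λ; the λ² term in each signed area is a multiple of (L−Y)×(L−Y) = 0, so 2·[ZLN] and 2·[YQN] are each linear in λ. Evaluating at λ=0 and λ=1:
  2·[ZLN] = 15/8·λ − 15/8,   2·[YQN] = -15/4·λ
So [ZLN]:[YQN] = (15/8·λ − 15/8) / (-15/4·λ). Setting this equal to -3/10:
  15/8·λ − 15/8 = -3/10·(-15/4·λ)  ⇒  λ = 5/2
Then r = λ/(1−λ) = (5/2)/(-3/2) = -5/3. Check: with r = -5/3, N = (31/8, 169/16) and [ZLN]:[YQN] = -3/10 as required.

r = -5/3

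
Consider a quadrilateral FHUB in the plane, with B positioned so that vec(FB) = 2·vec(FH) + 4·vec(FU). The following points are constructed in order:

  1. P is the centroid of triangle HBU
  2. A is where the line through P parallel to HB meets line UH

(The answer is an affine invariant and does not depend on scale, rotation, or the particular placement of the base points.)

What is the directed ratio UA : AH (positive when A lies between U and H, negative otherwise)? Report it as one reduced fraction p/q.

UA:AH = 2

Work in coordinates with F = (0, 0), H = (1, 0), U = (0, 1), B = (2, 4).
1. P is the centroid of triangle HBU ⇒ P = (1, 5/3)
2. A is where the line through P parallel to HB meets line UH ⇒ A = (2/3, 1/3)
A = U + t·(H−U) with t = 2/3, so UA:AH = t:(1−t) = 2/3:1/3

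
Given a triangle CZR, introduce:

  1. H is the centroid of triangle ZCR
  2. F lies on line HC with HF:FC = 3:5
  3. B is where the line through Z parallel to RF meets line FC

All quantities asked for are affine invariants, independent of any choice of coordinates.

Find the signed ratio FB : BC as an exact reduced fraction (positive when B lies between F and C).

Set C = (0, 0), Z = (1, 0), R = (0, 1); any affine frame gives the same invariant.
1. H is the centroid of triangle ZCR ⇒ H = (1/3, 1/3)
2. F lies on line HC with HF:FC = 3:5 ⇒ F = (5/24, 5/24)
3. B is where the line through Z parallel to RF meets line FC ⇒ B = (19/24, 19/24)
B = F + t·(C−F) with t = -14/5, so FB:BC = t:(1−t) = -14/5:19/5

FB:BC = -14/19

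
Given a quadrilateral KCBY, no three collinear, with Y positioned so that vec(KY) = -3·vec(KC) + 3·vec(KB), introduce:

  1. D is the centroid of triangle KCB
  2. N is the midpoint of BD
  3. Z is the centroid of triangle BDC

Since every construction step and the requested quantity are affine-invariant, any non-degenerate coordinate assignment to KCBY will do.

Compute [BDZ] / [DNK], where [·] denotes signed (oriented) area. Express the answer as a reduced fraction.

[BDZ]:[DNK] = 2/3

Choose coordinates K = (0, 0), C = (1, 0), B = (0, 1), Y = (-3, 3).
1. D is the centroid of triangle KCB ⇒ D = (1/3, 1/3)
2. N is the midpoint of BD ⇒ N = (1/6, 2/3)
3. Z is the centroid of triangle BDC ⇒ Z = (4/9, 4/9)
2·[BDZ] = 1/9, 2·[DNK] = 1/6
[BDZ]:[DNK] = 1/9:1/6 = 2/3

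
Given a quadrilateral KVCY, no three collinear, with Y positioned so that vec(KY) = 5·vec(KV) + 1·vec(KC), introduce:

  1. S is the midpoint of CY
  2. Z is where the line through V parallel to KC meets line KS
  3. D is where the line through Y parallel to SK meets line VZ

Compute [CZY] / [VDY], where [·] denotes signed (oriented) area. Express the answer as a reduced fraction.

[CZY]:[VDY] = 5/4

Choose coordinates K = (0, 0), V = (1, 0), C = (0, 1), Y = (5, 1).
1. S is the midpoint of CY ⇒ S = (5/2, 1)
2. Z is where the line through V parallel to KC meets line KS ⇒ Z = (1, 2/5)
3. D is where the line through Y parallel to SK meets line VZ ⇒ D = (1, -3/5)
2·[CZY] = 3, 2·[VDY] = 12/5
[CZY]:[VDY] = 3:12/5 = 5/4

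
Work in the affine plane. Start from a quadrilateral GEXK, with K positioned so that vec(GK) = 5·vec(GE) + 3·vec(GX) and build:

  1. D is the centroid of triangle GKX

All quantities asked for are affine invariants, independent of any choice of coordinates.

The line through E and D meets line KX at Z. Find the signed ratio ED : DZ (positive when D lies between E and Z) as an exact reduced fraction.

Set G = (0, 0), E = (1, 0), X = (0, 1), K = (5, 3); any affine frame gives the same invariant.
1. D is the centroid of triangle GKX ⇒ D = (5/3, 4/3)
line ED meets KX at Z = (15/8, 7/4)
D = E + t·(Z−E) with t = 16/21, so ED:DZ = 16/21:5/21

ED:DZ = 16/5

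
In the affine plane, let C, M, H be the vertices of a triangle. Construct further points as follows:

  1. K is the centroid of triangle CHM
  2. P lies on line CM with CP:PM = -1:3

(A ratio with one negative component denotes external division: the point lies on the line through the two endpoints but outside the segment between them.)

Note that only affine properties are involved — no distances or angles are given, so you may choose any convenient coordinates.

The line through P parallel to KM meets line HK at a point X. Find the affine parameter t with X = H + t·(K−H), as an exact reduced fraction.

Choose coordinates C = (0, 0), M = (1, 0), H = (0, 1).
1. K is the centroid of triangle CHM ⇒ K = (1/3, 1/3)
2. P lies on line CM with CP:PM = -1:3 ⇒ P = (-1/2, 0)
through P parallel to KM: direction (2/3, -1/3); meets HK at X = (5/6, -2/3)
X = H + t·(K−H) with t = 5/2

t = 5/2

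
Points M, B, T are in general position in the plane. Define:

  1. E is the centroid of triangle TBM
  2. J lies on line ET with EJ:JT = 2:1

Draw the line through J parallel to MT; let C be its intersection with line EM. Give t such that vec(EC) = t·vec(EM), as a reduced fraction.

t = 2/3

Work in coordinates with M = (0, 0), B = (1, 0), T = (0, 1).
1. E is the centroid of triangle TBM ⇒ E = (1/3, 1/3)
2. J lies on line ET with EJ:JT = 2:1 ⇒ J = (1/9, 7/9)
through J parallel to MT: direction (0, 1); meets EM at C = (1/9, 1/9)
C = E + t·(M−E) with t = 2/3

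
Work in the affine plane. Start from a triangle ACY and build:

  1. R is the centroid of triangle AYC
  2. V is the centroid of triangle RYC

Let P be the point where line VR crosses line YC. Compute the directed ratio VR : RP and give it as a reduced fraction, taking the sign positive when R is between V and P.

VR:RP = -2/3

Set A = (0, 0), C = (1, 0), Y = (0, 1); any affine frame gives the same invariant.
1. R is the centroid of triangle AYC ⇒ R = (1/3, 1/3)
2. V is the centroid of triangle RYC ⇒ V = (4/9, 4/9)
line VR meets YC at P = (1/2, 1/2)
R = V + t·(P−V) with t = -2, so VR:RP = -2:3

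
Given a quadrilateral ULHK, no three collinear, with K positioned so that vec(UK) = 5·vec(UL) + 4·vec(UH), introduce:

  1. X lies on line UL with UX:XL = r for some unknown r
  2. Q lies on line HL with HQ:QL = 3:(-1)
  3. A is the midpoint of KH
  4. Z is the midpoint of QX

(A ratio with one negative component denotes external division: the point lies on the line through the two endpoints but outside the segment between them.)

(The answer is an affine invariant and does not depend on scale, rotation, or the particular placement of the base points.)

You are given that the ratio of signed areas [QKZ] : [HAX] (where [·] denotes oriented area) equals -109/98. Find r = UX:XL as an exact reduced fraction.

r = 3/5

Assign U = (0, 0), L = (1, 0), H = (0, 1), K = (5, 4) — the answer is frame-independent, so this choice is without loss of generality.
1. With UX:XL = r, write λ = r/(r+1) so X = U + λ·(L−U); X is affine-linear in λ
2. Q lies on line HL with HQ:QL = 3:(-1) ⇒ Q = (3/2, -1/2)
3. A is the midpoint of KH ⇒ A = (5/2, 5/2)
4. Z is the midpoint of QX ⇒ Z is an affine combination of earlier points and hence also affine-linear in λ
Every point depending on X is an affine combination of X and λ-independent points, so each such coordinate is linear in λ; the λ² term in each signed area is a multiple of (L−U)×(L−U) = 0, so 2·[QKZ] and 2·[HAX] are each linear in λ. Evaluating at λ=0 and λ=1:
  2·[QKZ] = -9/4·λ + 17/4,   2·[HAX] = -3/2·λ − 5/2
So [QKZ]:[HAX] = (-9/4·λ + 17/4) / (-3/2·λ − 5/2). Setting this equal to -109/98:
  -9/4·λ + 17/4 = -109/98·(-3/2·λ − 5/2)  ⇒  λ = 3/8
Then r = λ/(1−λ) = (3/8)/(5/8) = 3/5. Check: with r = 3/5, X = (3/8, 0) and [QKZ]:[HAX] = -109/98 as required.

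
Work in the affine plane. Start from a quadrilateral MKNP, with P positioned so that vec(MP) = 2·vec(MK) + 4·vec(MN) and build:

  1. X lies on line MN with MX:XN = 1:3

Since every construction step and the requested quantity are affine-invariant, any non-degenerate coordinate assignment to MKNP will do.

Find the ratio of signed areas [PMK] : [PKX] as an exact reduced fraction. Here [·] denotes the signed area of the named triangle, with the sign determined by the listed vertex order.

[PMK]:[PKX] = -16/17

Set M = (0, 0), K = (1, 0), N = (0, 1), P = (2, 4); any affine frame gives the same invariant.
1. X lies on line MN with MX:XN = 1:3 ⇒ X = (0, 1/4)
2·[PMK] = 4, 2·[PKX] = -17/4
[PMK]:[PKX] = 4:-17/4 = -16/17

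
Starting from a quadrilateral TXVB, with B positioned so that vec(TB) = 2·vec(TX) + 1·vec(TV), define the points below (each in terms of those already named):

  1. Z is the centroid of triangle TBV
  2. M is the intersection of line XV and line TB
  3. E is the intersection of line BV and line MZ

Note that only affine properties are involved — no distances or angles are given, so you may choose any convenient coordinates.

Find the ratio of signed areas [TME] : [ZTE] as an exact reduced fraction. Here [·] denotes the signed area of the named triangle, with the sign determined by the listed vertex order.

Work in coordinates with T = (0, 0), X = (1, 0), V = (0, 1), B = (2, 1).
1. Z is the centroid of triangle TBV ⇒ Z = (2/3, 2/3)
2. M is the intersection of line XV and line TB ⇒ M = (2/3, 1/3)
3. E is the intersection of line BV and line MZ ⇒ E = (2/3, 1)
2·[TME] = 4/9, 2·[ZTE] = -2/9
[TME]:[ZTE] = 4/9:-2/9 = -2

[TME]:[ZTE] = -2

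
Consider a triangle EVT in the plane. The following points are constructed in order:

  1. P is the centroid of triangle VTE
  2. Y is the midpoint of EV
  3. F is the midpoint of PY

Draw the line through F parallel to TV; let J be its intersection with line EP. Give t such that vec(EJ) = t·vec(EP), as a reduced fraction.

t = 7/8

Set E = (0, 0), V = (1, 0), T = (0, 1); any affine frame gives the same invariant.
1. P is the centroid of triangle VTE ⇒ P = (1/3, 1/3)
2. Y is the midpoint of EV ⇒ Y = (1/2, 0)
3. F is the midpoint of PY ⇒ F = (5/12, 1/6)
through F parallel to TV: direction (1, -1); meets EP at J = (7/24, 7/24)
J = E + t·(P−E) with t = 7/8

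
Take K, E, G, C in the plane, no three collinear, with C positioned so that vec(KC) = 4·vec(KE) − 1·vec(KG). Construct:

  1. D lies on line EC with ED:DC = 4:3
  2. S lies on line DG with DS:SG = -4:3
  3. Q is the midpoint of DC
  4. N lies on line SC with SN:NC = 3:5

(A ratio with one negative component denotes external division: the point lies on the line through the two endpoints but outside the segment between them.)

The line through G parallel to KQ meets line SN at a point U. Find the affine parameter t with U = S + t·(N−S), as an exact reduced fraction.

t = 176/91

Assign K = (0, 0), E = (1, 0), G = (0, 1), C = (4, -1) — the answer is frame-independent, so this choice is without loss of generality.
1. D lies on line EC with ED:DC = 4:3 ⇒ D = (19/7, -4/7)
2. S lies on line DG with DS:SG = -4:3 ⇒ S = (-57/7, 40/7)
3. Q is the midpoint of DC ⇒ Q = (47/14, -11/14)
4. N lies on line SC with SN:NC = 3:5 ⇒ N = (-201/56, 179/56)
through G parallel to KQ: direction (47/14, -11/14); meets SN at U = (423/637, 538/637)
U = S + t·(N−S) with t = 176/91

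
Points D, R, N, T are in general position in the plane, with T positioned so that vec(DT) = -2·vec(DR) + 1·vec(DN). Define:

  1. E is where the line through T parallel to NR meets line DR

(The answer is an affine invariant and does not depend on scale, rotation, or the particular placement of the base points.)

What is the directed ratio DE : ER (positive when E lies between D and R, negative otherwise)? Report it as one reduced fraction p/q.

Set D = (0, 0), R = (1, 0), N = (0, 1), T = (-2, 1); any affine frame gives the same invariant.
1. E is where the line through T parallel to NR meets line DR ⇒ E = (-1, 0)
E = D + t·(R−D) with t = -1, so DE:ER = t:(1−t) = -1:2

DE:ER = -1/2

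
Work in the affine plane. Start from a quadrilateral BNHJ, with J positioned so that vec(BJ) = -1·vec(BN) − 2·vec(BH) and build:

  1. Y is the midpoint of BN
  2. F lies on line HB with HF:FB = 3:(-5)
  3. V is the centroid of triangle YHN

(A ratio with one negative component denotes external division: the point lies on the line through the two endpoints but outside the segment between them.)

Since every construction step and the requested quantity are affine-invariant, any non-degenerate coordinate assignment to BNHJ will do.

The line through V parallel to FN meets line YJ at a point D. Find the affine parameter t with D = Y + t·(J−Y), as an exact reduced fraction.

Choose coordinates B = (0, 0), N = (1, 0), H = (0, 1), J = (-1, -2).
1. Y is the midpoint of BN ⇒ Y = (1/2, 0)
2. F lies on line HB with HF:FB = 3:(-5) ⇒ F = (0, 5/2)
3. V is the centroid of triangle YHN ⇒ V = (1/2, 1/3)
through V parallel to FN: direction (1, -5/2); meets YJ at D = (27/46, 8/69)
D = Y + t·(J−Y) with t = -4/69

t = -4/69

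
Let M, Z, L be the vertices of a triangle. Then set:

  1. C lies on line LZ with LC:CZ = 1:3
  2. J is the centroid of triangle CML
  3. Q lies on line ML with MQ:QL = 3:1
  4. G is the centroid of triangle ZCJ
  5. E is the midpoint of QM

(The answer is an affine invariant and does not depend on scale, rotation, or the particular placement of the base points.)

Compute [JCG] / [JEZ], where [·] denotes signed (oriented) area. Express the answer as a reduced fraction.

[JCG]:[JEZ] = -8/23

Choose coordinates M = (0, 0), Z = (1, 0), L = (0, 1).
1. C lies on line LZ with LC:CZ = 1:3 ⇒ C = (1/4, 3/4)
2. J is the centroid of triangle CML ⇒ J = (1/12, 7/12)
3. Q lies on line ML with MQ:QL = 3:1 ⇒ Q = (0, 3/4)
4. G is the centroid of triangle ZCJ ⇒ G = (4/9, 4/9)
5. E is the midpoint of QM ⇒ E = (0, 3/8)
2·[JCG] = -1/12, 2·[JEZ] = 23/96
[JCG]:[JEZ] = -1/12:23/96 = -8/23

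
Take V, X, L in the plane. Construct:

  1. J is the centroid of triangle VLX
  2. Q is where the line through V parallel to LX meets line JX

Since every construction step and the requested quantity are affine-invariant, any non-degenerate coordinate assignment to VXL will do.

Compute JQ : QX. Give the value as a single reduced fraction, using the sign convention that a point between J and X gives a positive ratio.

JQ:QX = -2/3

Work in coordinates with V = (0, 0), X = (1, 0), L = (0, 1).
1. J is the centroid of triangle VLX ⇒ J = (1/3, 1/3)
2. Q is where the line through V parallel to LX meets line JX ⇒ Q = (-1, 1)
Q = J + t·(X−J) with t = -2, so JQ:QX = t:(1−t) = -2:3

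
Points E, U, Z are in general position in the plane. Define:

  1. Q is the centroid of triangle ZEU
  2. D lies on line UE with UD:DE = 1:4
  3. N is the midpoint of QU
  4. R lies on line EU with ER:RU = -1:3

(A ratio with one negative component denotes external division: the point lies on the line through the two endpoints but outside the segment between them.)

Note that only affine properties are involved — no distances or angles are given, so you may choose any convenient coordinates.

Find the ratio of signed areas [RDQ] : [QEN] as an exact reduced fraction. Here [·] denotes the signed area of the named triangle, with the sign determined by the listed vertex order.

Choose coordinates E = (0, 0), U = (1, 0), Z = (0, 1).
1. Q is the centroid of triangle ZEU ⇒ Q = (1/3, 1/3)
2. D lies on line UE with UD:DE = 1:4 ⇒ D = (4/5, 0)
3. N is the midpoint of QU ⇒ N = (2/3, 1/6)
4. R lies on line EU with ER:RU = -1:3 ⇒ R = (-1/2, 0)
2·[RDQ] = 13/30, 2·[QEN] = 1/6
[RDQ]:[QEN] = 13/30:1/6 = 13/5

[RDQ]:[QEN] = 13/5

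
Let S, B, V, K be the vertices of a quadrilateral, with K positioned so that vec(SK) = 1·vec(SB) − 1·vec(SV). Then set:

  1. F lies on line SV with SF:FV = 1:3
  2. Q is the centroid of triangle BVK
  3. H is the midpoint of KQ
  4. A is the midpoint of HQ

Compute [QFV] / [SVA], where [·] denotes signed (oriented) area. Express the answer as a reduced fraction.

[QFV]:[SVA] = 2/3

Choose coordinates S = (0, 0), B = (1, 0), V = (0, 1), K = (1, -1).
1. F lies on line SV with SF:FV = 1:3 ⇒ F = (0, 1/4)
2. Q is the centroid of triangle BVK ⇒ Q = (2/3, 0)
3. H is the midpoint of KQ ⇒ H = (5/6, -1/2)
4. A is the midpoint of HQ ⇒ A = (3/4, -1/4)
2·[QFV] = -1/2, 2·[SVA] = -3/4
[QFV]:[SVA] = -1/2:-3/4 = 2/3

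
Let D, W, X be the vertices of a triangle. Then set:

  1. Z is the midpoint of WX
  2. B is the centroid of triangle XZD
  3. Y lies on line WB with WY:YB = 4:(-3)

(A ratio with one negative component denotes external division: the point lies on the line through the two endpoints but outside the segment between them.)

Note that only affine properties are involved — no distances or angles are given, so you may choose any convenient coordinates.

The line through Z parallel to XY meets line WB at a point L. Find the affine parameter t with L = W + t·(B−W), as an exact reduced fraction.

Choose coordinates D = (0, 0), W = (1, 0), X = (0, 1).
1. Z is the midpoint of WX ⇒ Z = (1/2, 1/2)
2. B is the centroid of triangle XZD ⇒ B = (1/6, 1/2)
3. Y lies on line WB with WY:YB = 4:(-3) ⇒ Y = (-7/3, 2)
through Z parallel to XY: direction (-7/3, 1); meets WB at L = (-2/3, 1)
L = W + t·(B−W) with t = 2

t = 2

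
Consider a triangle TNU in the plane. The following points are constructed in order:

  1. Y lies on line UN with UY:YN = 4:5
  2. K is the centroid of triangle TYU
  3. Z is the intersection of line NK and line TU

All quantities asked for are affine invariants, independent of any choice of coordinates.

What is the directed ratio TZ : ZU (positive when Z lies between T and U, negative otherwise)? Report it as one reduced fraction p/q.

Assign T = (0, 0), N = (1, 0), U = (0, 1) — the answer is frame-independent, so this choice is without loss of generality.
1. Y lies on line UN with UY:YN = 4:5 ⇒ Y = (4/9, 5/9)
2. K is the centroid of triangle TYU ⇒ K = (4/27, 14/27)
3. Z is the intersection of line NK and line TU ⇒ Z = (0, 14/23)
Z = T + t·(U−T) with t = 14/23, so TZ:ZU = t:(1−t) = 14/23:9/23

TZ:ZU = 14/9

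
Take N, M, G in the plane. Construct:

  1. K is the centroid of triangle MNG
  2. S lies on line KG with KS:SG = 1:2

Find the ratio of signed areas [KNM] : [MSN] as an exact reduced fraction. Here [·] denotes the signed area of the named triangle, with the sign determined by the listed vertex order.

Assign N = (0, 0), M = (1, 0), G = (0, 1) — the answer is frame-independent, so this choice is without loss of generality.
1. K is the centroid of triangle MNG ⇒ K = (1/3, 1/3)
2. S lies on line KG with KS:SG = 1:2 ⇒ S = (2/9, 5/9)
2·[KNM] = 1/3, 2·[MSN] = 5/9
[KNM]:[MSN] = 1/3:5/9 = 3/5

[KNM]:[MSN] = 3/5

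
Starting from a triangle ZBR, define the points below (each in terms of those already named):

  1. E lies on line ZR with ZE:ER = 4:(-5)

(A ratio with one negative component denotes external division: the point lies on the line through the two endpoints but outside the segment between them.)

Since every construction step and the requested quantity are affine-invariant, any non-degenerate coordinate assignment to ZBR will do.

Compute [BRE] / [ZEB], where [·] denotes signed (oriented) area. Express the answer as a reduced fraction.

Choose coordinates Z = (0, 0), B = (1, 0), R = (0, 1).
1. E lies on line ZR with ZE:ER = 4:(-5) ⇒ E = (0, -4)
2·[BRE] = 5, 2·[ZEB] = 4
[BRE]:[ZEB] = 5:4 = 5/4

[BRE]:[ZEB] = 5/4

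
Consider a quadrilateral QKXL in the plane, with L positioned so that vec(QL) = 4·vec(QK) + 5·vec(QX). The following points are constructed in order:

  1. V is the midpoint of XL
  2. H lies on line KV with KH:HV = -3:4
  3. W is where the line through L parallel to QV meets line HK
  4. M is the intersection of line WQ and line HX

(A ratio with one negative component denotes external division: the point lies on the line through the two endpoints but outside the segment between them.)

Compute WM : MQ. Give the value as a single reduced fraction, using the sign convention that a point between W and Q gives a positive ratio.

WM:MQ = -20/3

Work in coordinates with Q = (0, 0), K = (1, 0), X = (0, 1), L = (4, 5).
1. V is the midpoint of XL ⇒ V = (2, 3)
2. H lies on line KV with KH:HV = -3:4 ⇒ H = (-2, -9)
3. W is where the line through L parallel to QV meets line HK ⇒ W = (4/3, 1)
4. M is the intersection of line WQ and line HX ⇒ M = (-4/17, -3/17)
M = W + t·(Q−W) with t = 20/17, so WM:MQ = t:(1−t) = 20/17:-3/17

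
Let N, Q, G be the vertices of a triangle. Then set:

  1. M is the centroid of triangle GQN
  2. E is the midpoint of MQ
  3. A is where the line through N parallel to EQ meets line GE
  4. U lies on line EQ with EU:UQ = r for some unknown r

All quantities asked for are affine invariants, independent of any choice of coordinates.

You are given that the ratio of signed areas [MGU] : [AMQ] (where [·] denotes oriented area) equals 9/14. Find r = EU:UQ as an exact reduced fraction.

Set N = (0, 0), Q = (1, 0), G = (0, 1); any affine frame gives the same invariant.
1. M is the centroid of triangle GQN ⇒ M = (1/3, 1/3)
2. E is the midpoint of MQ ⇒ E = (2/3, 1/6)
3. A is where the line through N parallel to EQ meets line GE ⇒ A = (4/3, -2/3)
4. With EU:UQ = r, write λ = r/(r+1) so U = E + λ·(Q−E); U is affine-linear in λ
Every point depending on U is an affine combination of U and λ-independent points, so each such coordinate is linear in λ; the λ² term in each signed area is a multiple of (Q−E)×(Q−E) = 0, so 2·[MGU] and 2·[AMQ] are each linear in λ. Evaluating at λ=0 and λ=1:
  2·[MGU] = -1/6·λ − 1/6,   2·[AMQ] = -1/3
So [MGU]:[AMQ] = (-1/6·λ − 1/6) / (-1/3). Setting this equal to 9/14:
  -1/6·λ − 1/6 = 9/14·(-1/3)  ⇒  λ = 2/7
Then r = λ/(1−λ) = (2/7)/(5/7) = 2/5. Check: with r = 2/5, U = (16/21, 5/42) and [MGU]:[AMQ] = 9/14 as required.

r = 2/5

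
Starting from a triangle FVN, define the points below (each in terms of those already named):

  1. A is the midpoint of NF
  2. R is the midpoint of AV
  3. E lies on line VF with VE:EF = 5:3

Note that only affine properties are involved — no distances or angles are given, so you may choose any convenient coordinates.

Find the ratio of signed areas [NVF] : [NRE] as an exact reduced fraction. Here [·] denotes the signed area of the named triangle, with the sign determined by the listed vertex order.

Work in coordinates with F = (0, 0), V = (1, 0), N = (0, 1).
1. A is the midpoint of NF ⇒ A = (0, 1/2)
2. R is the midpoint of AV ⇒ R = (1/2, 1/4)
3. E lies on line VF with VE:EF = 5:3 ⇒ E = (3/8, 0)
2·[NVF] = -1, 2·[NRE] = -7/32
[NVF]:[NRE] = -1:-7/32 = 32/7

[NVF]:[NRE] = 32/7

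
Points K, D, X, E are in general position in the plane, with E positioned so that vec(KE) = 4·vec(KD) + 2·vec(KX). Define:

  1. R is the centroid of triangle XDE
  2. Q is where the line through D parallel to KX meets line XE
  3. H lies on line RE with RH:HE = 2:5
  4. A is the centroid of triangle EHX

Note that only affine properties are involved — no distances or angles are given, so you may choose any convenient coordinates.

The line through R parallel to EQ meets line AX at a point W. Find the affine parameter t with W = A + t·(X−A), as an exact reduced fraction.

Choose coordinates K = (0, 0), D = (1, 0), X = (0, 1), E = (4, 2).
1. R is the centroid of triangle XDE ⇒ R = (5/3, 1)
2. Q is where the line through D parallel to KX meets line XE ⇒ Q = (1, 5/4)
3. H lies on line RE with RH:HE = 2:5 ⇒ H = (7/3, 9/7)
4. A is the centroid of triangle EHX ⇒ A = (19/9, 10/7)
through R parallel to EQ: direction (-3, -3/4); meets AX at W = (133/15, 14/5)
W = A + t·(X−A) with t = -16/5

t = -16/5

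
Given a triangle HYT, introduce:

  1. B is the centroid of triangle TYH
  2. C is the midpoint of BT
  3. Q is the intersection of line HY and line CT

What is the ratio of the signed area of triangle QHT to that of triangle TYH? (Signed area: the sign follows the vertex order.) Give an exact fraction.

[QHT]:[TYH] = 1/2

Set H = (0, 0), Y = (1, 0), T = (0, 1); any affine frame gives the same invariant.
1. B is the centroid of triangle TYH ⇒ B = (1/3, 1/3)
2. C is the midpoint of BT ⇒ C = (1/6, 2/3)
3. Q is the intersection of line HY and line CT ⇒ Q = (1/2, 0)
2·[QHT] = -1/2, 2·[TYH] = -1
[QHT]:[TYH] = -1/2:-1 = 1/2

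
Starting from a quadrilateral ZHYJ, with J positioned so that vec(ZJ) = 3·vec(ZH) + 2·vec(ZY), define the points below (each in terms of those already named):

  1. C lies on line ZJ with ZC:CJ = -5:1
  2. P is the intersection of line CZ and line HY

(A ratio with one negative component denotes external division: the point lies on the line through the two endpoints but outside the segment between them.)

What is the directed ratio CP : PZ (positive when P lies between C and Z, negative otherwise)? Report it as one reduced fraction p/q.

Set Z = (0, 0), H = (1, 0), Y = (0, 1), J = (3, 2); any affine frame gives the same invariant.
1. C lies on line ZJ with ZC:CJ = -5:1 ⇒ C = (15/4, 5/2)
2. P is the intersection of line CZ and line HY ⇒ P = (3/5, 2/5)
P = C + t·(Z−C) with t = 21/25, so CP:PZ = t:(1−t) = 21/25:4/25

CP:PZ = 21/4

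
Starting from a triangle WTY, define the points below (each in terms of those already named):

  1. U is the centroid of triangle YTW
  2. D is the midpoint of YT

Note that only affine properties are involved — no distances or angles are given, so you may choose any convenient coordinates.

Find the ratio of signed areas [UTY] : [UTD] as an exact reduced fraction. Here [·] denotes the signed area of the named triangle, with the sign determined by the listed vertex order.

Choose coordinates W = (0, 0), T = (1, 0), Y = (0, 1).
1. U is the centroid of triangle YTW ⇒ U = (1/3, 1/3)
2. D is the midpoint of YT ⇒ D = (1/2, 1/2)
2·[UTY] = 1/3, 2·[UTD] = 1/6
[UTY]:[UTD] = 1/3:1/6 = 2

[UTY]:[UTD] = 2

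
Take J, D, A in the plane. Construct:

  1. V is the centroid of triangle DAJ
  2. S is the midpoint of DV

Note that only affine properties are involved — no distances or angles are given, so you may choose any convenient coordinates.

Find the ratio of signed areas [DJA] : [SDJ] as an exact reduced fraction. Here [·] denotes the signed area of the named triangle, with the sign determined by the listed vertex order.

Set J = (0, 0), D = (1, 0), A = (0, 1); any affine frame gives the same invariant.
1. V is the centroid of triangle DAJ ⇒ V = (1/3, 1/3)
2. S is the midpoint of DV ⇒ S = (2/3, 1/6)
2·[DJA] = -1, 2·[SDJ] = -1/6
[DJA]:[SDJ] = -1:-1/6 = 6

[DJA]:[SDJ] = 6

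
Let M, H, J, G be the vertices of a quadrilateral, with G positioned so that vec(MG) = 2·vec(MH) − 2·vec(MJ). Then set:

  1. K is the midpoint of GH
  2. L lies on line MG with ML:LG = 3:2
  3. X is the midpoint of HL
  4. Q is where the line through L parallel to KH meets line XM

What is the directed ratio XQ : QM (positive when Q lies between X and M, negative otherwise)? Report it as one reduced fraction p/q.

XQ:QM = 1/3

Assign M = (0, 0), H = (1, 0), J = (0, 1), G = (2, -2) — the answer is frame-independent, so this choice is without loss of generality.
1. K is the midpoint of GH ⇒ K = (3/2, -1)
2. L lies on line MG with ML:LG = 3:2 ⇒ L = (6/5, -6/5)
3. X is the midpoint of HL ⇒ X = (11/10, -3/5)
4. Q is where the line through L parallel to KH meets line XM ⇒ Q = (33/40, -9/20)
Q = X + t·(M−X) with t = 1/4, so XQ:QM = t:(1−t) = 1/4:3/4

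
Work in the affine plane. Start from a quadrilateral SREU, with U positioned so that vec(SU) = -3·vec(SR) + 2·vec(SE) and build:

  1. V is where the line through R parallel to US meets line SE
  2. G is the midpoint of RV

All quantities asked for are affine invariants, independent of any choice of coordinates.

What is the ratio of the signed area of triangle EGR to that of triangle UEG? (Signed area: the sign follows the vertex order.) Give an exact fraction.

Set S = (0, 0), R = (1, 0), E = (0, 1), U = (-3, 2); any affine frame gives the same invariant.
1. V is where the line through R parallel to US meets line SE ⇒ V = (0, 2/3)
2. G is the midpoint of RV ⇒ G = (1/2, 1/3)
2·[EGR] = 1/6, 2·[UEG] = -3/2
[EGR]:[UEG] = 1/6:-3/2 = -1/9

[EGR]:[UEG] = -1/9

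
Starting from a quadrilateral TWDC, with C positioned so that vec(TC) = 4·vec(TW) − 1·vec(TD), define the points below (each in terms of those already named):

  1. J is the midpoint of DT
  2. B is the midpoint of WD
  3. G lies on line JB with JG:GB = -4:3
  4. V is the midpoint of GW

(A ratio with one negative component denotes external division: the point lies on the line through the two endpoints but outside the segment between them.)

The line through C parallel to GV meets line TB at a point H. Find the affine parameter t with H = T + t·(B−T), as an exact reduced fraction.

Work in coordinates with T = (0, 0), W = (1, 0), D = (0, 1), C = (4, -1).
1. J is the midpoint of DT ⇒ J = (0, 1/2)
2. B is the midpoint of WD ⇒ B = (1/2, 1/2)
3. G lies on line JB with JG:GB = -4:3 ⇒ G = (2, 1/2)
4. V is the midpoint of GW ⇒ V = (3/2, 1/4)
through C parallel to GV: direction (-1/2, -1/4); meets TB at H = (-6, -6)
H = T + t·(B−T) with t = -12

t = -12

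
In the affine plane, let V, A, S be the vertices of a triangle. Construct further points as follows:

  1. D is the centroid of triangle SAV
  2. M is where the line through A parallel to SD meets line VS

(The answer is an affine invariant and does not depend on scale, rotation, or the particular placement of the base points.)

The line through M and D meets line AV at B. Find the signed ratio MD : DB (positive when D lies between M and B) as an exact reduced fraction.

Assign V = (0, 0), A = (1, 0), S = (0, 1) — the answer is frame-independent, so this choice is without loss of generality.
1. D is the centroid of triangle SAV ⇒ D = (1/3, 1/3)
2. M is where the line through A parallel to SD meets line VS ⇒ M = (0, 2)
line MD meets AV at B = (2/5, 0)
D = M + t·(B−M) with t = 5/6, so MD:DB = 5/6:1/6

MD:DB = 5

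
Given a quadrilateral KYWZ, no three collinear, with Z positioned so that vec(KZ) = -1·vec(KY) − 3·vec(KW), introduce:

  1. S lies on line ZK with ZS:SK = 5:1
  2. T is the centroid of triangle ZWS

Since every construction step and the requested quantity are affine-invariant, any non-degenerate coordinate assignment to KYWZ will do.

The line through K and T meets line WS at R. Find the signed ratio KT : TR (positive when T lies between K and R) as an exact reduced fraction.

Choose coordinates K = (0, 0), Y = (1, 0), W = (0, 1), Z = (-1, -3).
1. S lies on line ZK with ZS:SK = 5:1 ⇒ S = (-1/6, -1/2)
2. T is the centroid of triangle ZWS ⇒ T = (-7/18, -5/6)
line KT meets WS at R = (-7/48, -5/16)
T = K + t·(R−K) with t = 8/3, so KT:TR = 8/3:-5/3

KT:TR = -8/5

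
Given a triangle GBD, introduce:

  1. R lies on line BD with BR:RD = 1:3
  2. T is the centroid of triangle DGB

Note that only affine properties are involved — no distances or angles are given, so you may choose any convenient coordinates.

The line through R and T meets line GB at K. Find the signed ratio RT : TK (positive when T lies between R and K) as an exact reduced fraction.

Work in coordinates with G = (0, 0), B = (1, 0), D = (0, 1).
1. R lies on line BD with BR:RD = 1:3 ⇒ R = (3/4, 1/4)
2. T is the centroid of triangle DGB ⇒ T = (1/3, 1/3)
line RT meets GB at K = (2, 0)
T = R + t·(K−R) with t = -1/3, so RT:TK = -1/3:4/3

RT:TK = -1/4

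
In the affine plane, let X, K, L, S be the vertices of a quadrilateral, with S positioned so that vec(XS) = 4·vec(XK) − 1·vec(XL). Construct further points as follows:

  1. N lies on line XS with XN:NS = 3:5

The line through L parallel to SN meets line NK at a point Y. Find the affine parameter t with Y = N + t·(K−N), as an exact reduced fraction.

t = 4

Work in coordinates with X = (0, 0), K = (1, 0), L = (0, 1), S = (4, -1).
1. N lies on line XS with XN:NS = 3:5 ⇒ N = (3/2, -3/8)
through L parallel to SN: direction (-5/2, 5/8); meets NK at Y = (-1/2, 9/8)
Y = N + t·(K−N) with t = 4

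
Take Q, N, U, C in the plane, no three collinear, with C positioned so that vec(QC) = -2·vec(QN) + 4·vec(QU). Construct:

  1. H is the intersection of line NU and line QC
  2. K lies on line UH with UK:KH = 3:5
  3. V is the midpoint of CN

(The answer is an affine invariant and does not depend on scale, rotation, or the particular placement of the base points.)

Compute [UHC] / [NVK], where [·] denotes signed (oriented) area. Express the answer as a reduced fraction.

Assign Q = (0, 0), N = (1, 0), U = (0, 1), C = (-2, 4) — the answer is frame-independent, so this choice is without loss of generality.
1. H is the intersection of line NU and line QC ⇒ H = (-1, 2)
2. K lies on line UH with UK:KH = 3:5 ⇒ K = (-3/8, 11/8)
3. V is the midpoint of CN ⇒ V = (-1/2, 2)
2·[UHC] = -1, 2·[NVK] = 11/16
[UHC]:[NVK] = -1:11/16 = -16/11

[UHC]:[NVK] = -16/11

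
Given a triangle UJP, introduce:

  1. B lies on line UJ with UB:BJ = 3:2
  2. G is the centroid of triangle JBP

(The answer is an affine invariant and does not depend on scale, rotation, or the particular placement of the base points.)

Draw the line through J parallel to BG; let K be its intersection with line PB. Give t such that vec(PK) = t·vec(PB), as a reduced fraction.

Work in coordinates with U = (0, 0), J = (1, 0), P = (0, 1).
1. B lies on line UJ with UB:BJ = 3:2 ⇒ B = (3/5, 0)
2. G is the centroid of triangle JBP ⇒ G = (8/15, 1/3)
through J parallel to BG: direction (-1/15, 1/3); meets PB at K = (6/5, -1)
K = P + t·(B−P) with t = 2

t = 2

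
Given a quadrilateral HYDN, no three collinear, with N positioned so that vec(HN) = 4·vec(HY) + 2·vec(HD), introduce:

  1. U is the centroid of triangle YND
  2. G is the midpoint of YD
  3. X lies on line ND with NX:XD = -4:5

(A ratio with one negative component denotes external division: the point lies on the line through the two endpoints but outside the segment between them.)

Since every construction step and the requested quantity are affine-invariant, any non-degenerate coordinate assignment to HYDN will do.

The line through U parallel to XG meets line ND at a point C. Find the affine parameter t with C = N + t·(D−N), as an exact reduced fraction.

t = -8/3

Assign H = (0, 0), Y = (1, 0), D = (0, 1), N = (4, 2) — the answer is frame-independent, so this choice is without loss of generality.
1. U is the centroid of triangle YND ⇒ U = (5/3, 1)
2. G is the midpoint of YD ⇒ G = (1/2, 1/2)
3. X lies on line ND with NX:XD = -4:5 ⇒ X = (20, 6)
through U parallel to XG: direction (-39/2, -11/2); meets ND at C = (44/3, 14/3)
C = N + t·(D−N) with t = -8/3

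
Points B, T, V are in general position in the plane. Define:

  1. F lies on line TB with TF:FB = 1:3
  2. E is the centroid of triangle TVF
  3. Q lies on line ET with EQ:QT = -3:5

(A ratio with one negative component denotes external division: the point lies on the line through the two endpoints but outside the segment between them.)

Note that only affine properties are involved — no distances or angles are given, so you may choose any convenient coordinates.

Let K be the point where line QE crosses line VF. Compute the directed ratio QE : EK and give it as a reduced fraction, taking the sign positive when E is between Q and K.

QE:EK = -3

Set B = (0, 0), T = (1, 0), V = (0, 1); any affine frame gives the same invariant.
1. F lies on line TB with TF:FB = 1:3 ⇒ F = (3/4, 0)
2. E is the centroid of triangle TVF ⇒ E = (7/12, 1/3)
3. Q lies on line ET with EQ:QT = -3:5 ⇒ Q = (-1/24, 5/6)
line QE meets VF at K = (3/8, 1/2)
E = Q + t·(K−Q) with t = 3/2, so QE:EK = 3/2:-1/2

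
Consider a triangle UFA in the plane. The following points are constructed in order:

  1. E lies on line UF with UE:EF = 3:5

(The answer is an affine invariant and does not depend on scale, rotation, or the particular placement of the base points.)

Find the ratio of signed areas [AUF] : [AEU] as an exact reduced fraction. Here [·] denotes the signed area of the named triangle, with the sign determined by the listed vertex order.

[AUF]:[AEU] = -8/3

Set U = (0, 0), F = (1, 0), A = (0, 1); any affine frame gives the same invariant.
1. E lies on line UF with UE:EF = 3:5 ⇒ E = (3/8, 0)
2·[AUF] = 1, 2·[AEU] = -3/8
[AUF]:[AEU] = 1:-3/8 = -8/3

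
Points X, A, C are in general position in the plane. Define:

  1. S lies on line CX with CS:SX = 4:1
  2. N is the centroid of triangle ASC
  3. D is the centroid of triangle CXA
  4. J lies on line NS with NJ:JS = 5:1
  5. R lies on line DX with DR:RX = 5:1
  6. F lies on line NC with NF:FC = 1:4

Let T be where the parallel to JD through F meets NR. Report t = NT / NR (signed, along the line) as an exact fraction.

Work in coordinates with X = (0, 0), A = (1, 0), C = (0, 1).
1. S lies on line CX with CS:SX = 4:1 ⇒ S = (0, 1/5)
2. N is the centroid of triangle ASC ⇒ N = (1/3, 2/5)
3. D is the centroid of triangle CXA ⇒ D = (1/3, 1/3)
4. J lies on line NS with NJ:JS = 5:1 ⇒ J = (1/18, 7/30)
5. R lies on line DX with DR:RX = 5:1 ⇒ R = (1/18, 1/18)
6. F lies on line NC with NF:FC = 1:4 ⇒ F = (4/15, 13/25)
through F parallel to JD: direction (5/18, 1/10); meets NR at T = (82/165, 829/1375)
T = N + t·(R−N) with t = -162/275

t = -162/275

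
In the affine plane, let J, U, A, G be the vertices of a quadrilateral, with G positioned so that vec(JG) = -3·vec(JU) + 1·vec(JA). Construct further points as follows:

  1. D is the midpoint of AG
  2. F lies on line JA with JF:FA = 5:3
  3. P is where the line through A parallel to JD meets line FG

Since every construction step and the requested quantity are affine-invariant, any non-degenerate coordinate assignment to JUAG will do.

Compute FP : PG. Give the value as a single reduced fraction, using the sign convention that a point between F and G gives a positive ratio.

FP:PG = -3/16

Assign J = (0, 0), U = (1, 0), A = (0, 1), G = (-3, 1) — the answer is frame-independent, so this choice is without loss of generality.
1. D is the midpoint of AG ⇒ D = (-3/2, 1)
2. F lies on line JA with JF:FA = 5:3 ⇒ F = (0, 5/8)
3. P is where the line through A parallel to JD meets line FG ⇒ P = (9/13, 7/13)
P = F + t·(G−F) with t = -3/13, so FP:PG = t:(1−t) = -3/13:16/13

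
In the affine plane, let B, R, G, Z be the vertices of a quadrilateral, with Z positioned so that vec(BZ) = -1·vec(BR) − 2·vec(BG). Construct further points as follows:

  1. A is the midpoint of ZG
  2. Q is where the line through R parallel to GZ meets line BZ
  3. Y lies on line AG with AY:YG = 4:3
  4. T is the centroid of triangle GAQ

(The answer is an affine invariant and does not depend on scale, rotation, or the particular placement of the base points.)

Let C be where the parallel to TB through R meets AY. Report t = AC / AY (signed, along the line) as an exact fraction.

t = -119/4

Choose coordinates B = (0, 0), R = (1, 0), G = (0, 1), Z = (-1, -2).
1. A is the midpoint of ZG ⇒ A = (-1/2, -1/2)
2. Q is where the line through R parallel to GZ meets line BZ ⇒ Q = (3, 6)
3. Y lies on line AG with AY:YG = 4:3 ⇒ Y = (-3/14, 5/14)
4. T is the centroid of triangle GAQ ⇒ T = (5/6, 13/6)
through R parallel to TB: direction (-5/6, -13/6); meets AY at C = (-9, -26)
C = A + t·(Y−A) with t = -119/4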